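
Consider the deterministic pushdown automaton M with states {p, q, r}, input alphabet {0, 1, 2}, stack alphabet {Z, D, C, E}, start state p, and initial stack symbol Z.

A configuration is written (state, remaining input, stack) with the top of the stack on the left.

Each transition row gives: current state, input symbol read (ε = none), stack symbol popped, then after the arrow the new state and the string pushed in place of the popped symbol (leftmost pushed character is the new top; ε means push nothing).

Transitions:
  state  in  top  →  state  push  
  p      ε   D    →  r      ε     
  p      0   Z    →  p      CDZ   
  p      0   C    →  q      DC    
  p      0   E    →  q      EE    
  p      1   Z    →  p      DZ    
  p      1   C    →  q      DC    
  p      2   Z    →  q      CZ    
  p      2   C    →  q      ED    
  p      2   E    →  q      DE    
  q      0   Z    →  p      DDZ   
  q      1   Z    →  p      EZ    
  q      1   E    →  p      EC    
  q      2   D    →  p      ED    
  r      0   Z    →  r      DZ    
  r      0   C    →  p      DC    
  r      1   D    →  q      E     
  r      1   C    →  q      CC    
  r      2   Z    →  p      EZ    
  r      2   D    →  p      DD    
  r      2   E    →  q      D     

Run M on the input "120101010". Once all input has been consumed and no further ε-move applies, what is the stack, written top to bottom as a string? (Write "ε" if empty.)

(p, 120101010, Z)
  read 1, top Z: go to p, push DZ → (p, 20101010, DZ)
  ε-move, top D: go to r, push ε → (r, 20101010, Z)
  read 2, top Z: go to p, push EZ → (p, 0101010, EZ)
  read 0, top E: go to q, push EE → (q, 101010, EEZ)
  read 1, top E: go to p, push EC → (p, 01010, ECEZ)
  read 0, top E: go to q, push EE → (q, 1010, EECEZ)
  read 1, top E: go to p, push EC → (p, 010, ECECEZ)
  read 0, top E: go to q, push EE → (q, 10, EECECEZ)
  read 1, top E: go to p, push EC → (p, 0, ECECECEZ)
  read 0, top E: go to q, push EE → (q, ε, EECECECEZ)
All input consumed in state q with stack EECECECEZ.

EECECECEZ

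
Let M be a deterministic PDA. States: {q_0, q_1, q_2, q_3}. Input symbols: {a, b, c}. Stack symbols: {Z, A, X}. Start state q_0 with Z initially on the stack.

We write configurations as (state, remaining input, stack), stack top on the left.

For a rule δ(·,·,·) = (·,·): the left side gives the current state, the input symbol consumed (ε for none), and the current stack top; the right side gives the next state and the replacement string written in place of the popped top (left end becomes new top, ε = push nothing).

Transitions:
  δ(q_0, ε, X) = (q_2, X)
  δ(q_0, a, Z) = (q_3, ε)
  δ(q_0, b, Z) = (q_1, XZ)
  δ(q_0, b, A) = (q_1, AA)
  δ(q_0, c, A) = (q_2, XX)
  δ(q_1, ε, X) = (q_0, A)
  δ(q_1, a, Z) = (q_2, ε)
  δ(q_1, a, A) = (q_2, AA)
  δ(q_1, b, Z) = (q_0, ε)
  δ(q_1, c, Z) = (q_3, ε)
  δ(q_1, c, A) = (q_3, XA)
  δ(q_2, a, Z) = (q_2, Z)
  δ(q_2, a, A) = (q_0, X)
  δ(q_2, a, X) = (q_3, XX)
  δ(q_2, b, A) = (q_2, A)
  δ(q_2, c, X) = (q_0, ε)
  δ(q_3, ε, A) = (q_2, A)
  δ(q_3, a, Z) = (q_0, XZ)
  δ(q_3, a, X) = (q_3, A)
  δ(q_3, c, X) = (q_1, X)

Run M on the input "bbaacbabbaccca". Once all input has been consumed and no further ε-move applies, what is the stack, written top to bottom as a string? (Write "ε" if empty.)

XXAAZ

(q_0, bbaacbabbaccca, Z)
  read b, top Z: go to q_1, push XZ → (q_1, baacbabbaccca, XZ)
  ε-move, top X: go to q_0, push A → (q_0, baacbabbaccca, AZ)
  read b, top A: go to q_1, push AA → (q_1, aacbabbaccca, AAZ)
  read a, top A: go to q_2, push AA → (q_2, acbabbaccca, AAAZ)
  read a, top A: go to q_0, push X → (q_0, cbabbaccca, XAAZ)
  ε-move, top X: go to q_2, push X → (q_2, cbabbaccca, XAAZ)
  read c, top X: go to q_0, push ε → (q_0, babbaccca, AAZ)
  read b, top A: go to q_1, push AA → (q_1, abbaccca, AAAZ)
  read a, top A: go to q_2, push AA → (q_2, bbaccca, AAAAZ)
  read b, top A: go to q_2, push A → (q_2, baccca, AAAAZ)
  read b, top A: go to q_2, push A → (q_2, accca, AAAAZ)
  read a, top A: go to q_0, push X → (q_0, ccca, XAAAZ)
  ε-move, top X: go to q_2, push X → (q_2, ccca, XAAAZ)
  read c, top X: go to q_0, push ε → (q_0, cca, AAAZ)
  read c, top A: go to q_2, push XX → (q_2, ca, XXAAZ)
  read c, top X: go to q_0, push ε → (q_0, a, XAAZ)
  ε-move, top X: go to q_2, push X → (q_2, a, XAAZ)
  read a, top X: go to q_3, push XX → (q_3, ε, XXAAZ)
All input consumed in state q_3 with stack XXAAZ.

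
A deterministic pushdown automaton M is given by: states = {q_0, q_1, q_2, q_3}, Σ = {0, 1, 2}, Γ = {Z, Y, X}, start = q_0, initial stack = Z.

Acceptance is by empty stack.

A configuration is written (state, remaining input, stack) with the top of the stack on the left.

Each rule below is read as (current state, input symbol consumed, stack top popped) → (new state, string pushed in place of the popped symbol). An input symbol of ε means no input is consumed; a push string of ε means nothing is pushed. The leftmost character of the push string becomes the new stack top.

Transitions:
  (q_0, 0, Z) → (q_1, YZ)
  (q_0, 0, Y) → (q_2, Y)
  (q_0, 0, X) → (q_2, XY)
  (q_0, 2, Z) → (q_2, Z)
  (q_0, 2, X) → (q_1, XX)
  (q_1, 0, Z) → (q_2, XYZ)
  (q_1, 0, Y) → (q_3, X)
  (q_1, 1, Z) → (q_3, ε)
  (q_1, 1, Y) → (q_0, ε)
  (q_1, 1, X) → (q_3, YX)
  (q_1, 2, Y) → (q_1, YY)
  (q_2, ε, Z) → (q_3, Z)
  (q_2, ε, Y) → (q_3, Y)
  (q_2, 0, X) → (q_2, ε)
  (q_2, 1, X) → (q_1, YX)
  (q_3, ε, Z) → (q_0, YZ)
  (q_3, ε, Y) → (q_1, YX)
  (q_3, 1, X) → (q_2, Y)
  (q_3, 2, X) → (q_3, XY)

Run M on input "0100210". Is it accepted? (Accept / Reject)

Reject

(q_0, 0100210, Z)
  read 0, top Z: go to q_1, push YZ → (q_1, 100210, YZ)
  read 1, top Y: go to q_0, push ε → (q_0, 00210, Z)
  read 0, top Z: go to q_1, push YZ → (q_1, 0210, YZ)
  read 0, top Y: go to q_3, push X → (q_3, 210, XZ)
  read 2, top X: go to q_3, push XY → (q_3, 10, XYZ)
  read 1, top X: go to q_2, push Y → (q_2, 0, YYZ)
  ε-move, top Y: go to q_3, push Y → (q_3, 0, YYZ)
  ε-move, top Y: go to q_1, push YX → (q_1, 0, YXYZ)
  read 0, top Y: go to q_3, push X → (q_3, ε, XXYZ)
All input consumed; stack is XXYZ, not empty, and no further ε-move applies.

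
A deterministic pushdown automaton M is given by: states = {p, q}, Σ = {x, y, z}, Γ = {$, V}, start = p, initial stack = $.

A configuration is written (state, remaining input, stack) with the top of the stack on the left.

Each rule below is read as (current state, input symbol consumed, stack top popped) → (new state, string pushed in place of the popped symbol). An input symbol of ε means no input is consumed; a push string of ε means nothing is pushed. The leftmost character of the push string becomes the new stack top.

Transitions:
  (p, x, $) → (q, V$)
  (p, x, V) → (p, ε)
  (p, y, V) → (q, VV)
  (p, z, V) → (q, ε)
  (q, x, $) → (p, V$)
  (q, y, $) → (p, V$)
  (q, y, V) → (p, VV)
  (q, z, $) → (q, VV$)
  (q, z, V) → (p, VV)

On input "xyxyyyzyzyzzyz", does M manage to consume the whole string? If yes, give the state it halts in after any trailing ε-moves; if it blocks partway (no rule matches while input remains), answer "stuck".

q

(p, xyxyyyzyzyzzyz, $)
  read x, top $: go to q, push V$ → (q, yxyyyzyzyzzyz, V$)
  read y, top V: go to p, push VV → (p, xyyyzyzyzzyz, VV$)
  read x, top V: go to p, push ε → (p, yyyzyzyzzyz, V$)
  read y, top V: go to q, push VV → (q, yyzyzyzzyz, VV$)
  read y, top V: go to p, push VV → (p, yzyzyzzyz, VVV$)
  read y, top V: go to q, push VV → (q, zyzyzzyz, VVVV$)
  read z, top V: go to p, push VV → (p, yzyzzyz, VVVVV$)
  read y, top V: go to q, push VV → (q, zyzzyz, VVVVVV$)
  read z, top V: go to p, push VV → (p, yzzyz, VVVVVVV$)
  read y, top V: go to q, push VV → (q, zzyz, VVVVVVVV$)
  read z, top V: go to p, push VV → (p, zyz, VVVVVVVVV$)
  read z, top V: go to q, push ε → (q, yz, VVVVVVVV$)
  read y, top V: go to p, push VV → (p, z, VVVVVVVVV$)
  read z, top V: go to q, push ε → (q, ε, VVVVVVVV$)
All input consumed; M is in state q.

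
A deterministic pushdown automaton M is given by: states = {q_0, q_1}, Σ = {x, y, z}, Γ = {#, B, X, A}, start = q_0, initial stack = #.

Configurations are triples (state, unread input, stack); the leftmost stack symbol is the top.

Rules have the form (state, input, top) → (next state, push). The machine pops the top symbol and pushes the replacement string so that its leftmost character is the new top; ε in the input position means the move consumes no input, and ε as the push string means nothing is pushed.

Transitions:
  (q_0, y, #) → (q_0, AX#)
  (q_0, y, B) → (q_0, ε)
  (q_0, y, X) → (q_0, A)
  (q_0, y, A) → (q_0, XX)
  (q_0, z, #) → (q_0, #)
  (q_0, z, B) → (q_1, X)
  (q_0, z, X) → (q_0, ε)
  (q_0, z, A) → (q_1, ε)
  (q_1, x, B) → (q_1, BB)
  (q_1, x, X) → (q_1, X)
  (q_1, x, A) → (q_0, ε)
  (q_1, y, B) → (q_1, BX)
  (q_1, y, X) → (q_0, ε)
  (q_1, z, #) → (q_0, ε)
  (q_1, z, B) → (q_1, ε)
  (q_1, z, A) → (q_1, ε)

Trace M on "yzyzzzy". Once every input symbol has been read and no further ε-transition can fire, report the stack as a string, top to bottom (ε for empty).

(q_0, yzyzzzy, #)
  read y, top #: go to q_0, push AX# → (q_0, zyzzzy, AX#)
  read z, top A: go to q_1, push ε → (q_1, yzzzy, X#)
  read y, top X: go to q_0, push ε → (q_0, zzzy, #)
  read z, top #: go to q_0, push # → (q_0, zzy, #)
  read z, top #: go to q_0, push # → (q_0, zy, #)
  read z, top #: go to q_0, push # → (q_0, y, #)
  read y, top #: go to q_0, push AX# → (q_0, ε, AX#)
All input consumed in state q_0 with stack AX#.

AX#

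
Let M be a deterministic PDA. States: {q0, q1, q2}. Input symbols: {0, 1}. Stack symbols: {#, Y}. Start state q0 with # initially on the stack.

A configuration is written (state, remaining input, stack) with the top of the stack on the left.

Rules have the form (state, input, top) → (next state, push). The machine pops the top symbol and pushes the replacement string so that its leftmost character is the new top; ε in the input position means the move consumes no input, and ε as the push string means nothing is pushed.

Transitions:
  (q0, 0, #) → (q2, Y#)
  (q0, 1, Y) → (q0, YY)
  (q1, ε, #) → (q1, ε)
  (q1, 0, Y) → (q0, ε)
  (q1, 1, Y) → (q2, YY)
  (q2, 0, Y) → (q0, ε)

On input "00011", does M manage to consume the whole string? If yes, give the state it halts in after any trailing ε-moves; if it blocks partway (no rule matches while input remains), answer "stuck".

(q0, 00011, #)
  read 0, top #: go to q2, push Y# → (q2, 0011, Y#)
  read 0, top Y: go to q0, push ε → (q0, 011, #)
  read 0, top #: go to q2, push Y# → (q2, 11, Y#)
No transition for (q2, 1, top Y); M blocks with input 11 remaining.

stuck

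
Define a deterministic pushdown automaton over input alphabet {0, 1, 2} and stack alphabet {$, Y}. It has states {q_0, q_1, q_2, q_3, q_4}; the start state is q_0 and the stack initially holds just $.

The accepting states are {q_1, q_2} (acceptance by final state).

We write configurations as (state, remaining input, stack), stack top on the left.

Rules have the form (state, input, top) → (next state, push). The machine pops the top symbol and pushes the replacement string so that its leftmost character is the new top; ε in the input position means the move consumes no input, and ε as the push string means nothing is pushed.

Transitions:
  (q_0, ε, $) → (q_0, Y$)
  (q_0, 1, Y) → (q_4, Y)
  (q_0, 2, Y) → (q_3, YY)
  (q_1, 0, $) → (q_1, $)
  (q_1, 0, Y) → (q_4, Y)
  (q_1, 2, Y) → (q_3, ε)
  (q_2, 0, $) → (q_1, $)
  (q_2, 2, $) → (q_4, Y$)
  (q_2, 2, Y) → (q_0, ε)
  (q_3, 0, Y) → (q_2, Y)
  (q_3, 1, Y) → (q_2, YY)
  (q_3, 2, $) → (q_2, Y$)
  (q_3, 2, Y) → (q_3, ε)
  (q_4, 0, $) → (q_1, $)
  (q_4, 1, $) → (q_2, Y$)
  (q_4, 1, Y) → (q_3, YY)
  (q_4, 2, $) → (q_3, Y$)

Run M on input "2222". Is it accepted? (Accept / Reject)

Accept

(q_0, 2222, $) ⊢ (q_0, 2222, Y$) ⊢ (q_3, 222, YY$) ⊢ (q_3, 22, Y$) ⊢ (q_3, 2, $) ⊢ (q_2, ε, Y$)
All input consumed; state q_2 ∈ F.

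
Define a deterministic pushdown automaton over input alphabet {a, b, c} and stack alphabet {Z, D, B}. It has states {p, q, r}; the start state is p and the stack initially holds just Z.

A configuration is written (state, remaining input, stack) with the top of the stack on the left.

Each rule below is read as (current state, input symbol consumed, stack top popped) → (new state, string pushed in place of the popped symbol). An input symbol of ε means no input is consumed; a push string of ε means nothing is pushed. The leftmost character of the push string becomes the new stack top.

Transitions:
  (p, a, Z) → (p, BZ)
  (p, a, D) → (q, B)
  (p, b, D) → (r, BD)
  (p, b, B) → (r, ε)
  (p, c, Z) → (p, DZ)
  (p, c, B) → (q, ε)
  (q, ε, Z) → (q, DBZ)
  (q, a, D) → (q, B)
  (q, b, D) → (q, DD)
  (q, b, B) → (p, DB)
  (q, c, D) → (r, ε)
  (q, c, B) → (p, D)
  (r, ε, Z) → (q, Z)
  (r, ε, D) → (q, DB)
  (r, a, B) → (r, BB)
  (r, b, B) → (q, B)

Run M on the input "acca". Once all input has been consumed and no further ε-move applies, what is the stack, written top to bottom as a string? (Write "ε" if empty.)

(p, acca, Z)
  read a, top Z: go to p, push BZ → (p, cca, BZ)
  read c, top B: go to q, push ε → (q, ca, Z)
  ε-move, top Z: go to q, push DBZ → (q, ca, DBZ)
  read c, top D: go to r, push ε → (r, a, BZ)
  read a, top B: go to r, push BB → (r, ε, BBZ)
All input consumed in state r with stack BBZ.

BBZ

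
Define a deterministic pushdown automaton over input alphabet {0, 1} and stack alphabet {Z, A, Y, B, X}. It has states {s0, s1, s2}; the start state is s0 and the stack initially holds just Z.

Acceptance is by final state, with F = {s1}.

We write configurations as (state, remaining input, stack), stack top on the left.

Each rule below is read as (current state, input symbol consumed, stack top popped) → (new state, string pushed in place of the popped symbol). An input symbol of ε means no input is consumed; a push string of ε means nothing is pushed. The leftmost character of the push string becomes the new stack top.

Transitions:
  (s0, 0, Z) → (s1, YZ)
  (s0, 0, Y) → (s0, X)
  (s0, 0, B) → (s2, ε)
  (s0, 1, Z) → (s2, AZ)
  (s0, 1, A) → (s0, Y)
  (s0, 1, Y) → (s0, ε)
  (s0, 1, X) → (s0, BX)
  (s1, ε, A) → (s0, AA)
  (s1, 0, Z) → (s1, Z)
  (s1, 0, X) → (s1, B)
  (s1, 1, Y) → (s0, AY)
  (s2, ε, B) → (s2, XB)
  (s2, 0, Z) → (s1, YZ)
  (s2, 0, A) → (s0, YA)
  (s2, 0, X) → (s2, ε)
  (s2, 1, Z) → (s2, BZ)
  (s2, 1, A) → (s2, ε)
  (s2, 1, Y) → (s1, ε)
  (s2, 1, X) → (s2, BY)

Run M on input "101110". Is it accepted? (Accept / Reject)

(s0, 101110, Z)
  read 1, top Z: go to s2, push AZ → (s2, 01110, AZ)
  read 0, top A: go to s0, push YA → (s0, 1110, YAZ)
  read 1, top Y: go to s0, push ε → (s0, 110, AZ)
  read 1, top A: go to s0, push Y → (s0, 10, YZ)
  read 1, top Y: go to s0, push ε → (s0, 0, Z)
  read 0, top Z: go to s1, push YZ → (s1, ε, YZ)
All input consumed; state s1 ∈ F.

Accept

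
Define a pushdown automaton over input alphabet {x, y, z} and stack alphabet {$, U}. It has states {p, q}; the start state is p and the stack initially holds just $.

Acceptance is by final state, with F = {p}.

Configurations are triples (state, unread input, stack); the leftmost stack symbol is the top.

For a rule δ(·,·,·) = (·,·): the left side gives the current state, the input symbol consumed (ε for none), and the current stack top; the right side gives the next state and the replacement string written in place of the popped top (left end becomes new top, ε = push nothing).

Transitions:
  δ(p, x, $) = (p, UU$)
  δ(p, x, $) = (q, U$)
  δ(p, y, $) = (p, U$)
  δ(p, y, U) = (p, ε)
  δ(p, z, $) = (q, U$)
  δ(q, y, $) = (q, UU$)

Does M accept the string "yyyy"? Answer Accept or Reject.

Accept

One accepting computation: (p, yyyy, $) ⊢ (p, yyy, U$) ⊢ (p, yy, $) ⊢ (p, y, U$) ⊢ (p, ε, $)
All input consumed and state p ∈ F.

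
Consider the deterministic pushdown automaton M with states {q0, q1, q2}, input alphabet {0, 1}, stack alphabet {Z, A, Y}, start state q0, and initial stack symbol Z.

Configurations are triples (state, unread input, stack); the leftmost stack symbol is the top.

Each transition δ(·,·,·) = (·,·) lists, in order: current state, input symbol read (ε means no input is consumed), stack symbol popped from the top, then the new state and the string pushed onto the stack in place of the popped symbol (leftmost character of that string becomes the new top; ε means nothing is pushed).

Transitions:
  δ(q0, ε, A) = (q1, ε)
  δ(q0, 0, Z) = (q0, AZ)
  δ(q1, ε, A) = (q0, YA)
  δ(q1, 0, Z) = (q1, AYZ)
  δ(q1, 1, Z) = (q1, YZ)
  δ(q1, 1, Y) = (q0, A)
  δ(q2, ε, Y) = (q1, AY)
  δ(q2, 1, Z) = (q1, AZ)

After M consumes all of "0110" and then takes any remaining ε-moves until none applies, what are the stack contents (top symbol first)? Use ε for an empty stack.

(q0, 0110, Z)
  read 0, top Z: go to q0, push AZ → (q0, 110, AZ)
  ε-move, top A: go to q1, push ε → (q1, 110, Z)
  read 1, top Z: go to q1, push YZ → (q1, 10, YZ)
  read 1, top Y: go to q0, push A → (q0, 0, AZ)
  ε-move, top A: go to q1, push ε → (q1, 0, Z)
  read 0, top Z: go to q1, push AYZ → (q1, ε, AYZ)
  ε-move, top A: go to q0, push YA → (q0, ε, YAYZ)
All input consumed in state q0 with stack YAYZ.

YAYZ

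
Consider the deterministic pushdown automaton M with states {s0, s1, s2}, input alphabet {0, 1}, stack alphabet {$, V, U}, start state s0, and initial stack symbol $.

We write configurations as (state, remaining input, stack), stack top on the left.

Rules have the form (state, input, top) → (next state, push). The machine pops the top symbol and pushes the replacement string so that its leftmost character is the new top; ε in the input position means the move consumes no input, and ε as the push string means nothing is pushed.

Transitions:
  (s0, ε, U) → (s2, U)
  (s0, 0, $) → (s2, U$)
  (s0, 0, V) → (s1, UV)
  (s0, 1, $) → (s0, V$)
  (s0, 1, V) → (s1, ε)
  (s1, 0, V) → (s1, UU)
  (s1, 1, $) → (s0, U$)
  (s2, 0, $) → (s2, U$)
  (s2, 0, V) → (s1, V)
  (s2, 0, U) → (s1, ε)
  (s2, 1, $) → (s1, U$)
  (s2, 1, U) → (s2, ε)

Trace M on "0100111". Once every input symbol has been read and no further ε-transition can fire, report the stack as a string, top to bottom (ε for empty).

(s0, 0100111, $)
  read 0, top $: go to s2, push U$ → (s2, 100111, U$)
  read 1, top U: go to s2, push ε → (s2, 00111, $)
  read 0, top $: go to s2, push U$ → (s2, 0111, U$)
  read 0, top U: go to s1, push ε → (s1, 111, $)
  read 1, top $: go to s0, push U$ → (s0, 11, U$)
  ε-move, top U: go to s2, push U → (s2, 11, U$)
  read 1, top U: go to s2, push ε → (s2, 1, $)
  read 1, top $: go to s1, push U$ → (s1, ε, U$)
All input consumed in state s1 with stack U$.

U$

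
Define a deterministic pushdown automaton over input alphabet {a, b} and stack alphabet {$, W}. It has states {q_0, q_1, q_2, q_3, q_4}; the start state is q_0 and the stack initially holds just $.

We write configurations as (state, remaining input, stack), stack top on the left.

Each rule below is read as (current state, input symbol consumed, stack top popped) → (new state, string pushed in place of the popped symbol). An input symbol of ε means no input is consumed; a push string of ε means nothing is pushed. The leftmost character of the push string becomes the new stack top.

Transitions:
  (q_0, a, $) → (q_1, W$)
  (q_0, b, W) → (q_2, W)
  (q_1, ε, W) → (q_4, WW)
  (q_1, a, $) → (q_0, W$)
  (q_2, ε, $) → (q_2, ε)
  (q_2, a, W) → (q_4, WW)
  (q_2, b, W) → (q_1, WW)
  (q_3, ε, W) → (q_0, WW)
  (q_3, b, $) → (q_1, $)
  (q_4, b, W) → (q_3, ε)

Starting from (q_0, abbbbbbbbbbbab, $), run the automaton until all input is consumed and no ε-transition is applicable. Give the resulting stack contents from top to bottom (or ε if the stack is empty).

(q_0, abbbbbbbbbbbab, $) ⊢ (q_1, bbbbbbbbbbbab, W$) ⊢ (q_4, bbbbbbbbbbbab, WW$) ⊢ (q_3, bbbbbbbbbbab, W$) ⊢ (q_0, bbbbbbbbbbab, WW$) ⊢ (q_2, bbbbbbbbbab, WW$) ⊢ (q_1, bbbbbbbbab, WWW$) ⊢ (q_4, bbbbbbbbab, WWWW$) ⊢ (q_3, bbbbbbbab, WWW$) ⊢ (q_0, bbbbbbbab, WWWW$) ⊢ (q_2, bbbbbbab, WWWW$) ⊢ (q_1, bbbbbab, WWWWW$) ⊢ (q_4, bbbbbab, WWWWWW$) ⊢ (q_3, bbbbab, WWWWW$) ⊢ (q_0, bbbbab, WWWWWW$) ⊢ (q_2, bbbab, WWWWWW$) ⊢ (q_1, bbab, WWWWWWW$) ⊢ (q_4, bbab, WWWWWWWW$) ⊢ (q_3, bab, WWWWWWW$) ⊢ (q_0, bab, WWWWWWWW$) ⊢ (q_2, ab, WWWWWWWW$) ⊢ (q_4, b, WWWWWWWWW$) ⊢ (q_3, ε, WWWWWWWW$) ⊢ (q_0, ε, WWWWWWWWW$)
All input consumed in state q_0 with stack WWWWWWWWW$.

WWWWWWWWW$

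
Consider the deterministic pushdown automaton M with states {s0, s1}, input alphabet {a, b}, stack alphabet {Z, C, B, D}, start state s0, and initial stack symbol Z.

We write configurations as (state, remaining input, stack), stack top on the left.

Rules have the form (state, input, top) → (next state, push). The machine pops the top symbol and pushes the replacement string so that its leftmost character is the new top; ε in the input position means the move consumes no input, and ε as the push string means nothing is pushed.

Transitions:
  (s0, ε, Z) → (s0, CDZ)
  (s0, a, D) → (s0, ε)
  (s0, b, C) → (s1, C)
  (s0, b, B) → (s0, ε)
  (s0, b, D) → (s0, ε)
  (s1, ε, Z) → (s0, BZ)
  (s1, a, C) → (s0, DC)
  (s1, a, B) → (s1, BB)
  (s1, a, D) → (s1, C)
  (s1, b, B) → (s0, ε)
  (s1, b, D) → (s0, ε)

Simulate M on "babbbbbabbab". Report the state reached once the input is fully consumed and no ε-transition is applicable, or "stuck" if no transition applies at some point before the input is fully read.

stuck

(s0, babbbbbabbab, Z) ⊢ (s0, babbbbbabbab, CDZ) ⊢ (s1, abbbbbabbab, CDZ) ⊢ (s0, bbbbbabbab, DCDZ) ⊢ (s0, bbbbabbab, CDZ) ⊢ (s1, bbbabbab, CDZ)
No transition for (s1, b, top C); M blocks with input bbbabbab remaining.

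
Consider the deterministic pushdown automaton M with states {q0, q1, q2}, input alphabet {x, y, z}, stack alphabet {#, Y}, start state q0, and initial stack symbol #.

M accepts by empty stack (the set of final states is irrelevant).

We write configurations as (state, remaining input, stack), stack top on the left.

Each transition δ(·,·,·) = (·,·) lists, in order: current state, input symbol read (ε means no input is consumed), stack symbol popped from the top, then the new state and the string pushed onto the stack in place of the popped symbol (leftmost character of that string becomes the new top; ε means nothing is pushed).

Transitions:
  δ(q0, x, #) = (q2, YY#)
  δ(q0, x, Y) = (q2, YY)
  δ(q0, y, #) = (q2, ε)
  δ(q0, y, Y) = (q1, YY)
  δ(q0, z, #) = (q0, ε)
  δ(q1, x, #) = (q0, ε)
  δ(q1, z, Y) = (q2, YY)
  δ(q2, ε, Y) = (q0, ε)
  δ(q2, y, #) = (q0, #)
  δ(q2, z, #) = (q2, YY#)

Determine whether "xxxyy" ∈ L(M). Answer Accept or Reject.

Reject

(q0, xxxyy, #)
  read x, top #: go to q2, push YY# → (q2, xxyy, YY#)
  ε-move, top Y: go to q0, push ε → (q0, xxyy, Y#)
  read x, top Y: go to q2, push YY → (q2, xyy, YY#)
  ε-move, top Y: go to q0, push ε → (q0, xyy, Y#)
  read x, top Y: go to q2, push YY → (q2, yy, YY#)
  ε-move, top Y: go to q0, push ε → (q0, yy, Y#)
  read y, top Y: go to q1, push YY → (q1, y, YY#)
No transition applies at (q1, y, YY#); input not fully consumed.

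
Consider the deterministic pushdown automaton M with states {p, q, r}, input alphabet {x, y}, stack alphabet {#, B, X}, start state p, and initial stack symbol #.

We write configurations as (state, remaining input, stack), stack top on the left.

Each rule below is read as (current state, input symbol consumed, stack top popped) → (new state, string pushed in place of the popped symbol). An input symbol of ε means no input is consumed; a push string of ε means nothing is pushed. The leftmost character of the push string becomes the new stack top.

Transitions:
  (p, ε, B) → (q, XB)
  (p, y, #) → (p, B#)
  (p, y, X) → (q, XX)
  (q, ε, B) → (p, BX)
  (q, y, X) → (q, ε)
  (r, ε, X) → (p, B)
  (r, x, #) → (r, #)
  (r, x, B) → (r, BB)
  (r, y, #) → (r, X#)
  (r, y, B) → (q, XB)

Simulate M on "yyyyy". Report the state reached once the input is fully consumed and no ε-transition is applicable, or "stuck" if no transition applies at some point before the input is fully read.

(p, yyyyy, #)
  read y, top #: go to p, push B# → (p, yyyy, B#)
  ε-move, top B: go to q, push XB → (q, yyyy, XB#)
  read y, top X: go to q, push ε → (q, yyy, B#)
  ε-move, top B: go to p, push BX → (p, yyy, BX#)
  ε-move, top B: go to q, push XB → (q, yyy, XBX#)
  read y, top X: go to q, push ε → (q, yy, BX#)
  ε-move, top B: go to p, push BX → (p, yy, BXX#)
  ε-move, top B: go to q, push XB → (q, yy, XBXX#)
  read y, top X: go to q, push ε → (q, y, BXX#)
  ε-move, top B: go to p, push BX → (p, y, BXXX#)
  ε-move, top B: go to q, push XB → (q, y, XBXXX#)
  read y, top X: go to q, push ε → (q, ε, BXXX#)
  ε-move, top B: go to p, push BX → (p, ε, BXXXX#)
  ε-move, top B: go to q, push XB → (q, ε, XBXXXX#)
All input consumed; M is in state q.

q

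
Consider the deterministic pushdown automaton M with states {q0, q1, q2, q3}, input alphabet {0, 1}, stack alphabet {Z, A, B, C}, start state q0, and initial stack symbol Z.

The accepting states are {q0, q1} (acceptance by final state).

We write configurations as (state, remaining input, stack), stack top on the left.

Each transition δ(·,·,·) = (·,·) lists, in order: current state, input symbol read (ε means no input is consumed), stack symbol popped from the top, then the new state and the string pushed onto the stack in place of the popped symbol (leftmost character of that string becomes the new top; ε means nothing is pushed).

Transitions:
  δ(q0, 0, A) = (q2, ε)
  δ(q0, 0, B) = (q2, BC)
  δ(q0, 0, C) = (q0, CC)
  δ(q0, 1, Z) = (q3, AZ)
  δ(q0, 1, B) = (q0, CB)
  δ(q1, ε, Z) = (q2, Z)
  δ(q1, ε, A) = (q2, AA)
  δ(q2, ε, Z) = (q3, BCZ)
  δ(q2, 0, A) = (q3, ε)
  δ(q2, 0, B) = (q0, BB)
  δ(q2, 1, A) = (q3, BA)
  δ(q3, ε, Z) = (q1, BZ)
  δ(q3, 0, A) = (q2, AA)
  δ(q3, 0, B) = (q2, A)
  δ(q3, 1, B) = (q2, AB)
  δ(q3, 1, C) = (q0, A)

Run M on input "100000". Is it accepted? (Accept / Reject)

Reject

(q0, 100000, Z) ⊢ (q3, 00000, AZ) ⊢ (q2, 0000, AAZ) ⊢ (q3, 000, AZ) ⊢ (q2, 00, AAZ) ⊢ (q3, 0, AZ) ⊢ (q2, ε, AAZ)
All input consumed; state q2 ∉ F and no further ε-move applies.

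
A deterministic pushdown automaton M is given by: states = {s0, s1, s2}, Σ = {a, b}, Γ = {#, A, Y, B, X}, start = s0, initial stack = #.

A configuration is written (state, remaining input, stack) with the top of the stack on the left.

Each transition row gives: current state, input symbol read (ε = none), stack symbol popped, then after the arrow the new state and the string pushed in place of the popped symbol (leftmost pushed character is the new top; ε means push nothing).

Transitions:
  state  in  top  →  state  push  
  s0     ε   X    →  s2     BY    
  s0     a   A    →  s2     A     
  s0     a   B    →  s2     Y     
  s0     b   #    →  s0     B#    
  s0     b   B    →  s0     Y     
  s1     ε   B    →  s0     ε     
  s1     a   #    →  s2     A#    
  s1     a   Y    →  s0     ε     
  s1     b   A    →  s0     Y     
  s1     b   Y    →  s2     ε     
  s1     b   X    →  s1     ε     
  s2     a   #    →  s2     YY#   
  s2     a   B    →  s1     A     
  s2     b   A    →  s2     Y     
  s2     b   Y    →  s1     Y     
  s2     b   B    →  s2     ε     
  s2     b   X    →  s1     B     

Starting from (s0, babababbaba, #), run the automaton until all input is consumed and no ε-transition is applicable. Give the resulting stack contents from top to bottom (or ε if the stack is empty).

Y#

(s0, babababbaba, #)
  read b, top #: go to s0, push B# → (s0, abababbaba, B#)
  read a, top B: go to s2, push Y → (s2, bababbaba, Y#)
  read b, top Y: go to s1, push Y → (s1, ababbaba, Y#)
  read a, top Y: go to s0, push ε → (s0, babbaba, #)
  read b, top #: go to s0, push B# → (s0, abbaba, B#)
  read a, top B: go to s2, push Y → (s2, bbaba, Y#)
  read b, top Y: go to s1, push Y → (s1, baba, Y#)
  read b, top Y: go to s2, push ε → (s2, aba, #)
  read a, top #: go to s2, push YY# → (s2, ba, YY#)
  read b, top Y: go to s1, push Y → (s1, a, YY#)
  read a, top Y: go to s0, push ε → (s0, ε, Y#)
All input consumed in state s0 with stack Y#.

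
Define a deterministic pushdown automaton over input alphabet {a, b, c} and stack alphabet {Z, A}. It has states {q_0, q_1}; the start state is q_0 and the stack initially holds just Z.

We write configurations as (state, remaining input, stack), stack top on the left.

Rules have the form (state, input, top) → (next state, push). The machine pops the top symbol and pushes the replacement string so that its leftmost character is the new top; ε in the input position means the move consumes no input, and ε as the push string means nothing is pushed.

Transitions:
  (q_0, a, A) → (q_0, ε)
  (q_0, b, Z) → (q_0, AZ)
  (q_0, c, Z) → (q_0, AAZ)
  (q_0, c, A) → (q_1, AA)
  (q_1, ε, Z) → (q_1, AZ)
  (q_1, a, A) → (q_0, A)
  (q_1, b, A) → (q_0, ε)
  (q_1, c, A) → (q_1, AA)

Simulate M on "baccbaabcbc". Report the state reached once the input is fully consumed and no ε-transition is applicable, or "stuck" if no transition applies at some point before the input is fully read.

q_1

(q_0, baccbaabcbc, Z) ⊢ (q_0, accbaabcbc, AZ) ⊢ (q_0, ccbaabcbc, Z) ⊢ (q_0, cbaabcbc, AAZ) ⊢ (q_1, baabcbc, AAAZ) ⊢ (q_0, aabcbc, AAZ) ⊢ (q_0, abcbc, AZ) ⊢ (q_0, bcbc, Z) ⊢ (q_0, cbc, AZ) ⊢ (q_1, bc, AAZ) ⊢ (q_0, c, AZ) ⊢ (q_1, ε, AAZ)
All input consumed; M is in state q_1.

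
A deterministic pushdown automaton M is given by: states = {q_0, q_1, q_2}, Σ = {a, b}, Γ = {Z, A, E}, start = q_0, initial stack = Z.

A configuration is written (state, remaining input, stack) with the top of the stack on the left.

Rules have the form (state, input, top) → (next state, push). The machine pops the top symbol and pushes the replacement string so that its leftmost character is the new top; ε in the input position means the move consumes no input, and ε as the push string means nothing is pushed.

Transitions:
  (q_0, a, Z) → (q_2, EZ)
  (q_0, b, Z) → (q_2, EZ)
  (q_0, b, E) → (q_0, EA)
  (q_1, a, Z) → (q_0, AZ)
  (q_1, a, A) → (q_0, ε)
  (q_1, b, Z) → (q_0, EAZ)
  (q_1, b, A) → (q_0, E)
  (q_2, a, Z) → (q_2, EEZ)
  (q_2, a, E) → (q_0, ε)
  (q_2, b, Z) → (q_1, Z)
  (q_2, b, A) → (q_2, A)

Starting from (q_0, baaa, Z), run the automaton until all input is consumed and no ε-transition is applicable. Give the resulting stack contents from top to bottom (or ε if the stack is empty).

Z

(q_0, baaa, Z) ⊢ (q_2, aaa, EZ) ⊢ (q_0, aa, Z) ⊢ (q_2, a, EZ) ⊢ (q_0, ε, Z)
All input consumed in state q_0 with stack Z.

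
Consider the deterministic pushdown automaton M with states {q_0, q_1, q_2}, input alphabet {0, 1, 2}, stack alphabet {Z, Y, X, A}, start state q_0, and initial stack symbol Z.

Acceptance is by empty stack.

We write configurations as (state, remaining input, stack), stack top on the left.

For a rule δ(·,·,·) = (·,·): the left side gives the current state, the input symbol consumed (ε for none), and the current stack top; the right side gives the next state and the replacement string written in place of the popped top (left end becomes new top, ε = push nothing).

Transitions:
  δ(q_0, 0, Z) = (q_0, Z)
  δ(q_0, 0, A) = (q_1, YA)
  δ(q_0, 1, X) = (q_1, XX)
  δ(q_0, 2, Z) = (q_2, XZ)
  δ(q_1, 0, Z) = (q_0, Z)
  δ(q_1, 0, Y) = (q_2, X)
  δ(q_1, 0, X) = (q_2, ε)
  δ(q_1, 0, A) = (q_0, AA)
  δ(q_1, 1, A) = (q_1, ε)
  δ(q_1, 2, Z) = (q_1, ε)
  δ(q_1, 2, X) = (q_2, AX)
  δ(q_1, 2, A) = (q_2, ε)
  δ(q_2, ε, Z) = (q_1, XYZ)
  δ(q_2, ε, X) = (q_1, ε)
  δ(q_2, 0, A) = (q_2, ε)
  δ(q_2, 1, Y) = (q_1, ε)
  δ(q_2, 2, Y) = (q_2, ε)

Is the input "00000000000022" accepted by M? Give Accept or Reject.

Accept

(q_0, 00000000000022, Z)
  read 0, top Z: go to q_0, push Z → (q_0, 0000000000022, Z)
  read 0, top Z: go to q_0, push Z → (q_0, 000000000022, Z)
  read 0, top Z: go to q_0, push Z → (q_0, 00000000022, Z)
  read 0, top Z: go to q_0, push Z → (q_0, 0000000022, Z)
  read 0, top Z: go to q_0, push Z → (q_0, 000000022, Z)
  read 0, top Z: go to q_0, push Z → (q_0, 00000022, Z)
  read 0, top Z: go to q_0, push Z → (q_0, 0000022, Z)
  read 0, top Z: go to q_0, push Z → (q_0, 000022, Z)
  read 0, top Z: go to q_0, push Z → (q_0, 00022, Z)
  read 0, top Z: go to q_0, push Z → (q_0, 0022, Z)
  read 0, top Z: go to q_0, push Z → (q_0, 022, Z)
  read 0, top Z: go to q_0, push Z → (q_0, 22, Z)
  read 2, top Z: go to q_2, push XZ → (q_2, 2, XZ)
  ε-move, top X: go to q_1, push ε → (q_1, 2, Z)
  read 2, top Z: go to q_1, push ε → (q_1, ε, ε)
All input consumed and the stack is empty.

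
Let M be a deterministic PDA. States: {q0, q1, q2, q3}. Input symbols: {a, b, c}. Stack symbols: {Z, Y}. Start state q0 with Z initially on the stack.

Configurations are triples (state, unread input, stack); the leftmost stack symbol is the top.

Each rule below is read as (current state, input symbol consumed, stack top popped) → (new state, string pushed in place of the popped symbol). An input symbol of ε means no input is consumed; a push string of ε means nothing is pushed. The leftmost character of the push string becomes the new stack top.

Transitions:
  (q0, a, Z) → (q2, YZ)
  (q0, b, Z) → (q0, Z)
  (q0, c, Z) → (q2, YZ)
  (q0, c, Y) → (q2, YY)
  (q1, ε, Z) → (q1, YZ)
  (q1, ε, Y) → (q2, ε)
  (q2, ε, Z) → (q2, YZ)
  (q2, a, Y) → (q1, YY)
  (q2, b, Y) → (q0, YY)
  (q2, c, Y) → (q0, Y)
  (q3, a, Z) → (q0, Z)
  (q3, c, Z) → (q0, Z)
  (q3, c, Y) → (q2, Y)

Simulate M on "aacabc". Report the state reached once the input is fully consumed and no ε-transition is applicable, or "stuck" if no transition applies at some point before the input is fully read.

stuck

(q0, aacabc, Z)
  read a, top Z: go to q2, push YZ → (q2, acabc, YZ)
  read a, top Y: go to q1, push YY → (q1, cabc, YYZ)
  ε-move, top Y: go to q2, push ε → (q2, cabc, YZ)
  read c, top Y: go to q0, push Y → (q0, abc, YZ)
No transition for (q0, a, top Y); M blocks with input abc remaining.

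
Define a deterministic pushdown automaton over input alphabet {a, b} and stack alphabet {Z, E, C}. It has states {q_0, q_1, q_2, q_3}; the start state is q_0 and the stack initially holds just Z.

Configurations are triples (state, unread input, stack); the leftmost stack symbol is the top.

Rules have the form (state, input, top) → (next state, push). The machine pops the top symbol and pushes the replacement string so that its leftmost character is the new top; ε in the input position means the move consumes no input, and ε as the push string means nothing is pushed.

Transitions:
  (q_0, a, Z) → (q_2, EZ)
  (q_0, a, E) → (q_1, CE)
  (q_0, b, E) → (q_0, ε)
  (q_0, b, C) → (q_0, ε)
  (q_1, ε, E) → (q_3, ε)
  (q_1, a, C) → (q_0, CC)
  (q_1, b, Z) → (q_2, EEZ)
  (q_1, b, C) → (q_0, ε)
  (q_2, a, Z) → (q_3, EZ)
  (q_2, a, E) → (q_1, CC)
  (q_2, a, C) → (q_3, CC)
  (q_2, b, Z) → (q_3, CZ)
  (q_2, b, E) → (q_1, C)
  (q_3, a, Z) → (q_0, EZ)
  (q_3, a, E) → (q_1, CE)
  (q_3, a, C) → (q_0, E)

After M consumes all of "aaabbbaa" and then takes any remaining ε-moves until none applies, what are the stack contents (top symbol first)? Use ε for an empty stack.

(q_0, aaabbbaa, Z) ⊢ (q_2, aabbbaa, EZ) ⊢ (q_1, abbbaa, CCZ) ⊢ (q_0, bbbaa, CCCZ) ⊢ (q_0, bbaa, CCZ) ⊢ (q_0, baa, CZ) ⊢ (q_0, aa, Z) ⊢ (q_2, a, EZ) ⊢ (q_1, ε, CCZ)
All input consumed in state q_1 with stack CCZ.

CCZ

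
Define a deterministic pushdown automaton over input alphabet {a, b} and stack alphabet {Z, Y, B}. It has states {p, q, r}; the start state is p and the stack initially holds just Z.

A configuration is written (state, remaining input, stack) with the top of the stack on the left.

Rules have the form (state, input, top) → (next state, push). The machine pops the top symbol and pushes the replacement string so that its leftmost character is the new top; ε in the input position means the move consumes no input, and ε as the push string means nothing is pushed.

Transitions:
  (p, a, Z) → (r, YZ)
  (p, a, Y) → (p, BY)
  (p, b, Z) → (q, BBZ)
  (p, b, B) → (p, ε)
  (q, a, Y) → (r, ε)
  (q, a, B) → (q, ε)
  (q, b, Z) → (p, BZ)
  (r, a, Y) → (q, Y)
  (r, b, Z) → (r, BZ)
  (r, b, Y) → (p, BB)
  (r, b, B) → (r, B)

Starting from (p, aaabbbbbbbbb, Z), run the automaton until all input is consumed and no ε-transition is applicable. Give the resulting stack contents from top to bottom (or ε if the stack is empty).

(p, aaabbbbbbbbb, Z)
  read a, top Z: go to r, push YZ → (r, aabbbbbbbbb, YZ)
  read a, top Y: go to q, push Y → (q, abbbbbbbbb, YZ)
  read a, top Y: go to r, push ε → (r, bbbbbbbbb, Z)
  read b, top Z: go to r, push BZ → (r, bbbbbbbb, BZ)
  read b, top B: go to r, push B → (r, bbbbbbb, BZ)
  read b, top B: go to r, push B → (r, bbbbbb, BZ)
  read b, top B: go to r, push B → (r, bbbbb, BZ)
  read b, top B: go to r, push B → (r, bbbb, BZ)
  read b, top B: go to r, push B → (r, bbb, BZ)
  read b, top B: go to r, push B → (r, bb, BZ)
  read b, top B: go to r, push B → (r, b, BZ)
  read b, top B: go to r, push B → (r, ε, BZ)
All input consumed in state r with stack BZ.

BZ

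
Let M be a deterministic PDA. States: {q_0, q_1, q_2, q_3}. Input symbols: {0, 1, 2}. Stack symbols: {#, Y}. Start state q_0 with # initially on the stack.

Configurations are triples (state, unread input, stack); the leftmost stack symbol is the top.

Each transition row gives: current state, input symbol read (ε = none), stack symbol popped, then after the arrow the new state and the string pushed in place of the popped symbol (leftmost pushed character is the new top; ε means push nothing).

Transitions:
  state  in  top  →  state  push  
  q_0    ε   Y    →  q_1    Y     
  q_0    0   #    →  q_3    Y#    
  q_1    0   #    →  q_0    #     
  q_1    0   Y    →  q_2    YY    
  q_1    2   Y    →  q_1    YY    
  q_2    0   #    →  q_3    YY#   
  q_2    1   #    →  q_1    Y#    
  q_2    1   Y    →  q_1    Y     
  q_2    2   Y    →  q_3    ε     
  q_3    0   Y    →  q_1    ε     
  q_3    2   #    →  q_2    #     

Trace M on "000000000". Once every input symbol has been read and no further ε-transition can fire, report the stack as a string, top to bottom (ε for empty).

#

(q_0, 000000000, #)
  read 0, top #: go to q_3, push Y# → (q_3, 00000000, Y#)
  read 0, top Y: go to q_1, push ε → (q_1, 0000000, #)
  read 0, top #: go to q_0, push # → (q_0, 000000, #)
  read 0, top #: go to q_3, push Y# → (q_3, 00000, Y#)
  read 0, top Y: go to q_1, push ε → (q_1, 0000, #)
  read 0, top #: go to q_0, push # → (q_0, 000, #)
  read 0, top #: go to q_3, push Y# → (q_3, 00, Y#)
  read 0, top Y: go to q_1, push ε → (q_1, 0, #)
  read 0, top #: go to q_0, push # → (q_0, ε, #)
All input consumed in state q_0 with stack #.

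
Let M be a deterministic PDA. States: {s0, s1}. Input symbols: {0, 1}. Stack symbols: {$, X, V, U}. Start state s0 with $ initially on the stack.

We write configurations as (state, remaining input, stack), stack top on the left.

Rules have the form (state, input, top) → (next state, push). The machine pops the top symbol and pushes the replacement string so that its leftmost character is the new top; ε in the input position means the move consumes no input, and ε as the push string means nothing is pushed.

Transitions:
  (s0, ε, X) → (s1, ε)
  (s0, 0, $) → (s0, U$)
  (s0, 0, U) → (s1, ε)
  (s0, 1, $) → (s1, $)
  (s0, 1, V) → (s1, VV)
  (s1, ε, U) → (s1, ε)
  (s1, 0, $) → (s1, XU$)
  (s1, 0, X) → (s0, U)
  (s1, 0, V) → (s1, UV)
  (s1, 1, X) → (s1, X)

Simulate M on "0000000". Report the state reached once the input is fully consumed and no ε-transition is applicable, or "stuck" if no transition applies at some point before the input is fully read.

s0

(s0, 0000000, $) ⊢ (s0, 000000, U$) ⊢ (s1, 00000, $) ⊢ (s1, 0000, XU$) ⊢ (s0, 000, UU$) ⊢ (s1, 00, U$) ⊢ (s1, 00, $) ⊢ (s1, 0, XU$) ⊢ (s0, ε, UU$)
All input consumed; M is in state s0.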